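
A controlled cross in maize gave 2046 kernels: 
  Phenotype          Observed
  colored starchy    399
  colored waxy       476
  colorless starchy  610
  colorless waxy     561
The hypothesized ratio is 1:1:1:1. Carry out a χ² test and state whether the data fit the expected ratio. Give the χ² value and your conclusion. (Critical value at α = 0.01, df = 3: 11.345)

Expected counts for N = 2046 under a 1:1:1:1 ratio (total parts = 4):
  colored starchy: 2046 × 1/4 = 511.5
  colored waxy: 2046 × 1/4 = 511.5
  colorless starchy: 2046 × 1/4 = 511.5
  colorless waxy: 2046 × 1/4 = 511.5
χ² = Σ (O − E)² / E
  colored starchy: (399 − 511.5)² / 511.5 = 24.7434
  colored waxy: (476 − 511.5)² / 511.5 = 2.4638
  colorless starchy: (610 − 511.5)² / 511.5 = 18.9682
  colorless waxy: (561 − 511.5)² / 511.5 = 4.7903
χ² = 24.7434 + 2.4638 + 18.9682 + 4.7903 = 50.9657 ≈ 50.966
Degrees of freedom = 4 − 1 = 3; critical value at α = 0.01 is 11.345.
Since 50.966 > 11.345, we reject the null hypothesis — the data do not fit the 1:1:1:1 ratio.

50.966; not consistent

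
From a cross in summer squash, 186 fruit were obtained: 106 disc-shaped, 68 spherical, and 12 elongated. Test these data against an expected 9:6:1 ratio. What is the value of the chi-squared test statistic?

The 9:6:1 ratio has 16 parts, so with N = 186 the expected counts are:
  disc-shaped: 186 × 9/16 = 104.625
  spherical: 186 × 6/16 = 69.75
  elongated: 186 × 1/16 = 11.625
χ² = Σ (O − E)² / E
  disc-shaped: (106 − 104.625)² / 104.625 = 0.0181
  spherical: (68 − 69.75)² / 69.75 = 0.0439
  elongated: (12 − 11.625)² / 11.625 = 0.0121
χ² = 0.0181 + 0.0439 + 0.0121 = 0.0741 ≈ 0.074

0.074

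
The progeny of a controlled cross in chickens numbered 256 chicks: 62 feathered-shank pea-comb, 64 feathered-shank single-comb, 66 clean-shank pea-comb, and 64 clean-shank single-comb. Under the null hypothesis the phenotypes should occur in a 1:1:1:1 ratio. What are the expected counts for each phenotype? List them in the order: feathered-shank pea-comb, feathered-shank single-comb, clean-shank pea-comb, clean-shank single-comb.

64, 64, 64, 64

Under the 1:1:1:1 hypothesis (Σ ratio = 4, N = 256):
  feathered-shank pea-comb: 256 × 1/4 = 64
  feathered-shank single-comb: 256 × 1/4 = 64
  clean-shank pea-comb: 256 × 1/4 = 64
  clean-shank single-comb: 256 × 1/4 = 64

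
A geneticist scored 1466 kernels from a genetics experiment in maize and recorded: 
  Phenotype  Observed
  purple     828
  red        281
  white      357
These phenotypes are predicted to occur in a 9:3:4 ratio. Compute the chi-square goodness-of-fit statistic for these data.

0.397

Expected counts for N = 1466 under a 9:3:4 ratio (total parts = 16):
  purple: 1466 × 9/16 = 824.625
  red: 1466 × 3/16 = 274.875
  white: 1466 × 4/16 = 366.5
χ² = Σ (O − E)² / E
  purple: (828 − 824.625)² / 824.625 = 0.0138
  red: (281 − 274.875)² / 274.875 = 0.1365
  white: (357 − 366.5)² / 366.5 = 0.2462
χ² = 0.0138 + 0.1365 + 0.2462 = 0.3965 ≈ 0.397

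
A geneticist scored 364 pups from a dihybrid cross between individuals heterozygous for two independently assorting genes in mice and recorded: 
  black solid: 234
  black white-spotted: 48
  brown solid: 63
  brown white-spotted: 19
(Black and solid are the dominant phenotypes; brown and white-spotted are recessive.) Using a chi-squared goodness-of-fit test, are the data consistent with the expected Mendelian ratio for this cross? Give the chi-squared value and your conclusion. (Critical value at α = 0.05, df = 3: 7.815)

A dihybrid F₂ with independent assortment and complete dominance at both loci gives a 9:3:3:1 phenotypic ratio.
Expected counts for N = 364 under a 9:3:3:1 ratio (total parts = 16):
  black solid: 364 × 9/16 = 204.75
  black white-spotted: 364 × 3/16 = 68.25
  brown solid: 364 × 3/16 = 68.25
  brown white-spotted: 364 × 1/16 = 22.75
χ² = Σ (O − E)² / E
  black solid: (234 − 204.75)² / 204.75 = 4.1786
  black white-spotted: (48 − 68.25)² / 68.25 = 6.0082
  brown solid: (63 − 68.25)² / 68.25 = 0.4038
  brown white-spotted: (19 − 22.75)² / 22.75 = 0.6181
χ² = 4.1786 + 6.0082 + 0.4038 + 0.6181 = 11.2087 ≈ 11.209
Degrees of freedom = 4 − 1 = 3; critical value at α = 0.05 is 7.815.
Since 11.209 > 7.815, we reject the null hypothesis — the data do not fit the 9:3:3:1 ratio.

11.209; not consistent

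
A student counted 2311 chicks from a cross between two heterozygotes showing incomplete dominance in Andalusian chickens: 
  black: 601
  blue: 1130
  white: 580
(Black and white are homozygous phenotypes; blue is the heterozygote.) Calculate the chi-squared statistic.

With incomplete dominance, a heterozygote × heterozygote cross gives a 1:2:1 phenotypic ratio.
Expected counts for N = 2311 under a 1:2:1 ratio (total parts = 4):
  black: 2311 × 1/4 = 577.75
  blue: 2311 × 2/4 = 1155.5
  white: 2311 × 1/4 = 577.75
χ² = Σ (O − E)² / E
  black: (601 − 577.75)² / 577.75 = 0.9356
  blue: (1130 − 1155.5)² / 1155.5 = 0.5627
  white: (580 − 577.75)² / 577.75 = 0.0088
χ² = 0.9356 + 0.5627 + 0.0088 = 1.5071 ≈ 1.507

1.507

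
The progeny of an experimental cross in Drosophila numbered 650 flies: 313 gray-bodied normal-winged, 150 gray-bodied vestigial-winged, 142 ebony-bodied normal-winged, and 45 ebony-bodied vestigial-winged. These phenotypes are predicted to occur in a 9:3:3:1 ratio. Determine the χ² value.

17.859

Expected counts for N = 650 under a 9:3:3:1 ratio (total parts = 16):
  gray-bodied normal-winged: 650 × 9/16 = 365.625
  gray-bodied vestigial-winged: 650 × 3/16 = 121.875
  ebony-bodied normal-winged: 650 × 3/16 = 121.875
  ebony-bodied vestigial-winged: 650 × 1/16 = 40.625
χ² = Σ (O − E)² / E
  gray-bodied normal-winged: (313 − 365.625)² / 365.625 = 7.5744
  gray-bodied vestigial-winged: (150 − 121.875)² / 121.875 = 6.4904
  ebony-bodied normal-winged: (142 − 121.875)² / 121.875 = 3.3232
  ebony-bodied vestigial-winged: (45 − 40.625)² / 40.625 = 0.4712
χ² = 7.5744 + 6.4904 + 3.3232 + 0.4712 = 17.8592 ≈ 17.859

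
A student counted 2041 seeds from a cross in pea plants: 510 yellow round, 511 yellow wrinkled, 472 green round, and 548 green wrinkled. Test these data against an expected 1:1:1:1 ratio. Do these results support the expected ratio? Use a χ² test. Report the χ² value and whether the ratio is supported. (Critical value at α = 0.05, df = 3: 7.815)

Total ratio parts = 4. Expected numbers out of 2041:
  yellow round: 2041 × 1/4 = 510.25
  yellow wrinkled: 2041 × 1/4 = 510.25
  green round: 2041 × 1/4 = 510.25
  green wrinkled: 2041 × 1/4 = 510.25
χ² = Σ (O − E)² / E
  yellow round: (510 − 510.25)² / 510.25 = 0.0001
  yellow wrinkled: (511 − 510.25)² / 510.25 = 0.0011
  green round: (472 − 510.25)² / 510.25 = 2.8673
  green wrinkled: (548 − 510.25)² / 510.25 = 2.7929
χ² = 0.0001 + 0.0011 + 2.8673 + 2.7929 = 5.6614 ≈ 5.661
Degrees of freedom = 4 − 1 = 3; critical value at α = 0.05 is 7.815.
Since 5.661 < 7.815, we fail to reject the null hypothesis — the data are consistent with the 1:1:1:1 ratio.

5.661; consistent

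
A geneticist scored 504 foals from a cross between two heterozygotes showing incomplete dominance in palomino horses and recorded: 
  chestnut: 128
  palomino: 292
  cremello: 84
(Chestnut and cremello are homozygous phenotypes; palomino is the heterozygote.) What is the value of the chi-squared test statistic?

20.381

With incomplete dominance, a heterozygote × heterozygote cross gives a 1:2:1 phenotypic ratio.
Expected counts for N = 504 under a 1:2:1 ratio (total parts = 4):
  chestnut: 504 × 1/4 = 126
  palomino: 504 × 2/4 = 252
  cremello: 504 × 1/4 = 126
χ² = Σ (O − E)² / E
  chestnut: (128 − 126)² / 126 = 0.0317
  palomino: (292 − 252)² / 252 = 6.3492
  cremello: (84 − 126)² / 126 = 14.0000
χ² = 0.0317 + 6.3492 + 14.0000 = 20.3809 ≈ 20.381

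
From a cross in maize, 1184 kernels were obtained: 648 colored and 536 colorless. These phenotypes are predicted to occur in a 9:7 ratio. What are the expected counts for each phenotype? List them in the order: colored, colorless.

666, 518

Expected counts for N = 1184 under a 9:7 ratio (total parts = 16):
  colored: 1184 × 9/16 = 666
  colorless: 1184 × 7/16 = 518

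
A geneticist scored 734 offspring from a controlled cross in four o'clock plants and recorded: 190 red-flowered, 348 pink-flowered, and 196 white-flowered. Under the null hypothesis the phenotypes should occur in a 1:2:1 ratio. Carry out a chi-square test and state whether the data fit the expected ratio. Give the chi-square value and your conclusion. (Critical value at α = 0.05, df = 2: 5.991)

The 1:2:1 ratio has 4 parts, so with N = 734 the expected counts are:
  red-flowered: 734 × 1/4 = 183.5
  pink-flowered: 734 × 2/4 = 367
  white-flowered: 734 × 1/4 = 183.5
χ² = Σ (O − E)² / E
  red-flowered: (190 − 183.5)² / 183.5 = 0.2302
  pink-flowered: (348 − 367)² / 367 = 0.9837
  white-flowered: (196 − 183.5)² / 183.5 = 0.8515
χ² = 0.2302 + 0.9837 + 0.8515 = 2.0654 ≈ 2.065
Degrees of freedom = 3 − 1 = 2; critical value at α = 0.05 is 5.991.
Since 2.065 < 5.991, we fail to reject the null hypothesis — the data are consistent with the 1:2:1 ratio.

2.065; consistent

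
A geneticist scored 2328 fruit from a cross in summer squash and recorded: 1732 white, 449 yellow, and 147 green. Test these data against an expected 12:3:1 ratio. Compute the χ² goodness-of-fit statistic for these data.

0.486

Expected counts for N = 2328 under a 12:3:1 ratio (total parts = 16):
  white: 2328 × 12/16 = 1746
  yellow: 2328 × 3/16 = 436.5
  green: 2328 × 1/16 = 145.5
χ² = Σ (O − E)² / E
  white: (1732 − 1746)² / 1746 = 0.1123
  yellow: (449 − 436.5)² / 436.5 = 0.3580
  green: (147 − 145.5)² / 145.5 = 0.0155
χ² = 0.1123 + 0.3580 + 0.0155 = 0.4858 ≈ 0.486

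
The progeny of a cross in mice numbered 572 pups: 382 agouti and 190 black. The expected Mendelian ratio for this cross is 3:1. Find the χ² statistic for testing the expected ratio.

20.597

Total ratio parts = 4. Expected numbers out of 572:
  agouti: 572 × 3/4 = 429
  black: 572 × 1/4 = 143
χ² = Σ (O − E)² / E
  agouti: (382 − 429)² / 429 = 5.1492
  black: (190 − 143)² / 143 = 15.4476
χ² = 5.1492 + 15.4476 = 20.5968 ≈ 20.597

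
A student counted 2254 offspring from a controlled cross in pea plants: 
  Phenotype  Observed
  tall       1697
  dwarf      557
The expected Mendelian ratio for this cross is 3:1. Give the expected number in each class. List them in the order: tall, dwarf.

1690.5, 563.5

Under the 3:1 hypothesis (Σ ratio = 4, N = 2254):
  tall: 2254 × 3/4 = 1690.5
  dwarf: 2254 × 1/4 = 563.5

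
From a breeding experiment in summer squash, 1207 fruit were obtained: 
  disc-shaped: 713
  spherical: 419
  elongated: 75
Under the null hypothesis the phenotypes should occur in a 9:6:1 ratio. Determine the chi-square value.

Total ratio parts = 16. Expected numbers out of 1207:
  disc-shaped: 1207 × 9/16 = 678.9375
  spherical: 1207 × 6/16 = 452.625
  elongated: 1207 × 1/16 = 75.4375
χ² = Σ (O − E)² / E
  disc-shaped: (713 − 678.9375)² / 678.9375 = 1.7089
  spherical: (419 − 452.625)² / 452.625 = 2.4980
  elongated: (75 − 75.4375)² / 75.4375 = 0.0025
χ² = 1.7089 + 2.4980 + 0.0025 = 4.2094 ≈ 4.209

4.209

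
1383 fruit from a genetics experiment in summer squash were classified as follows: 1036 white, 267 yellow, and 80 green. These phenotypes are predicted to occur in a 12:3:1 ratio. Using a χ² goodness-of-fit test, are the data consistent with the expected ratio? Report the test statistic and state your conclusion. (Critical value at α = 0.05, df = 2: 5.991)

0.709; consistent

Under the 12:3:1 hypothesis (Σ ratio = 16, N = 1383):
  white: 1383 × 12/16 = 1037.25
  yellow: 1383 × 3/16 = 259.3125
  green: 1383 × 1/16 = 86.4375
χ² = Σ (O − E)² / E
  white: (1036 − 1037.25)² / 1037.25 = 0.0015
  yellow: (267 − 259.3125)² / 259.3125 = 0.2279
  green: (80 − 86.4375)² / 86.4375 = 0.4794
χ² = 0.0015 + 0.2279 + 0.4794 = 0.7088 ≈ 0.709
Degrees of freedom = 3 − 1 = 2; critical value at α = 0.05 is 5.991.
Since 0.709 < 5.991, we fail to reject the null hypothesis — the data are consistent with the 12:3:1 ratio.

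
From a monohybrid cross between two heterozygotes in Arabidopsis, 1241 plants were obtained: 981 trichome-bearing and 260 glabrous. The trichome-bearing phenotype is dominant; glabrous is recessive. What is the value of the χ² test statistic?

For a monohybrid cross between heterozygotes with complete dominance, the expected phenotypic ratio is 3:1.
Expected counts for N = 1241 under a 3:1 ratio (total parts = 4):
  trichome-bearing: 1241 × 3/4 = 930.75
  glabrous: 1241 × 1/4 = 310.25
χ² = Σ (O − E)² / E
  trichome-bearing: (981 − 930.75)² / 930.75 = 2.7129
  glabrous: (260 − 310.25)² / 310.25 = 8.1388
χ² = 2.7129 + 8.1388 = 10.8517 ≈ 10.852

10.852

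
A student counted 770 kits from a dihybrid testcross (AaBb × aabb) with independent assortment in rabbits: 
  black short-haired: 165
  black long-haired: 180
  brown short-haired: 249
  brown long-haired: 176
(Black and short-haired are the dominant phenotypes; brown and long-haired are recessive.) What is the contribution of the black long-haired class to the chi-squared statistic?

A dihybrid testcross with independent assortment gives a 1:1:1:1 ratio.
Expected counts for N = 770 under a 1:1:1:1 ratio (total parts = 4):
  black short-haired: 770 × 1/4 = 192.5
  black long-haired: 770 × 1/4 = 192.5
  brown short-haired: 770 × 1/4 = 192.5
  brown long-haired: 770 × 1/4 = 192.5
Contribution of black long-haired: (180 − 192.5)² / 192.5 = 0.8117

0.812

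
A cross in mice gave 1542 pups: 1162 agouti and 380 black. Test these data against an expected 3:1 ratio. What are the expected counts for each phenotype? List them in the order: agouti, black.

1156.5, 385.5

Total ratio parts = 4. Expected numbers out of 1542:
  agouti: 1542 × 3/4 = 1156.5
  black: 1542 × 1/4 = 385.5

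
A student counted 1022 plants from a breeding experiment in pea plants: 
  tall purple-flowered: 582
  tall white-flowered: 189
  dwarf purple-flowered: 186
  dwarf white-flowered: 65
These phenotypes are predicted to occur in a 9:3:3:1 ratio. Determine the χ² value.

0.309

Total ratio parts = 16. Expected numbers out of 1022:
  tall purple-flowered: 1022 × 9/16 = 574.875
  tall white-flowered: 1022 × 3/16 = 191.625
  dwarf purple-flowered: 1022 × 3/16 = 191.625
  dwarf white-flowered: 1022 × 1/16 = 63.875
χ² = Σ (O − E)² / E
  tall purple-flowered: (582 − 574.875)² / 574.875 = 0.0883
  tall white-flowered: (189 − 191.625)² / 191.625 = 0.0360
  dwarf purple-flowered: (186 − 191.625)² / 191.625 = 0.1651
  dwarf white-flowered: (65 − 63.875)² / 63.875 = 0.0198
χ² = 0.0883 + 0.0360 + 0.1651 + 0.0198 = 0.3092 ≈ 0.309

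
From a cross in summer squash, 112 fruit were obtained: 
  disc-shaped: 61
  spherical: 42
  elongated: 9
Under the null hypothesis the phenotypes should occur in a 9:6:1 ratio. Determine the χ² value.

Expected counts for N = 112 under a 9:6:1 ratio (total parts = 16):
  disc-shaped: 112 × 9/16 = 63
  spherical: 112 × 6/16 = 42
  elongated: 112 × 1/16 = 7
χ² = Σ (O − E)² / E
  disc-shaped: (61 − 63)² / 63 = 0.0635
  spherical: (42 − 42)² / 42 = 0.0000
  elongated: (9 − 7)² / 7 = 0.5714
χ² = 0.0635 + 0.0000 + 0.5714 = 0.6349 ≈ 0.635

0.635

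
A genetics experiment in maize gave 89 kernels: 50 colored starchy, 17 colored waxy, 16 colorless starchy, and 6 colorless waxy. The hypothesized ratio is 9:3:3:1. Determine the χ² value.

0.069

The 9:3:3:1 ratio has 16 parts, so with N = 89 the expected counts are:
  colored starchy: 89 × 9/16 = 50.0625
  colored waxy: 89 × 3/16 = 16.6875
  colorless starchy: 89 × 3/16 = 16.6875
  colorless waxy: 89 × 1/16 = 5.5625
χ² = Σ (O − E)² / E
  colored starchy: (50 − 50.0625)² / 50.0625 = 0.0001
  colored waxy: (17 − 16.6875)² / 16.6875 = 0.0059
  colorless starchy: (16 − 16.6875)² / 16.6875 = 0.0283
  colorless waxy: (6 − 5.5625)² / 5.5625 = 0.0344
χ² = 0.0001 + 0.0059 + 0.0283 + 0.0344 = 0.0687 ≈ 0.069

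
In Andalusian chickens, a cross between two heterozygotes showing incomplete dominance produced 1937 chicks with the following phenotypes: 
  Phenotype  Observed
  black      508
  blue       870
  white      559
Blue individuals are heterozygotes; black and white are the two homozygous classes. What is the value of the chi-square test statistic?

With incomplete dominance, a heterozygote × heterozygote cross gives a 1:2:1 phenotypic ratio.
Total ratio parts = 4. Expected numbers out of 1937:
  black: 1937 × 1/4 = 484.25
  blue: 1937 × 2/4 = 968.5
  white: 1937 × 1/4 = 484.25
χ² = Σ (O − E)² / E
  black: (508 − 484.25)² / 484.25 = 1.1648
  blue: (870 − 968.5)² / 968.5 = 10.0178
  white: (559 − 484.25)² / 484.25 = 11.5386
χ² = 1.1648 + 10.0178 + 11.5386 = 22.7212 ≈ 22.721

22.721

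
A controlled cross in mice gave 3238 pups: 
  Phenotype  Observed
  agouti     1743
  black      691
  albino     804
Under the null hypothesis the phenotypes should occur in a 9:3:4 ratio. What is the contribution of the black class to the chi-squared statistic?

11.587

Total ratio parts = 16. Expected numbers out of 3238:
  agouti: 3238 × 9/16 = 1821.375
  black: 3238 × 3/16 = 607.125
  albino: 3238 × 4/16 = 809.5
Contribution of black: (691 − 607.125)² / 607.125 = 11.5874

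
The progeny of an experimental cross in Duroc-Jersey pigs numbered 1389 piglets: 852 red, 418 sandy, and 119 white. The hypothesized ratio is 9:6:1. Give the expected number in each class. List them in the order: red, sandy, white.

781.3125, 520.875, 86.8125

Total ratio parts = 16. Expected numbers out of 1389:
  red: 1389 × 9/16 = 781.3125
  sandy: 1389 × 6/16 = 520.875
  white: 1389 × 1/16 = 86.8125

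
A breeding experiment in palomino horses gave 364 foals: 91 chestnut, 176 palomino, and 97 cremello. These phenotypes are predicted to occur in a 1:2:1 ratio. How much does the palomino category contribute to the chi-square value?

0.198

The 1:2:1 ratio has 4 parts, so with N = 364 the expected counts are:
  chestnut: 364 × 1/4 = 91
  palomino: 364 × 2/4 = 182
  cremello: 364 × 1/4 = 91
Contribution of palomino: (176 − 182)² / 182 = 0.1978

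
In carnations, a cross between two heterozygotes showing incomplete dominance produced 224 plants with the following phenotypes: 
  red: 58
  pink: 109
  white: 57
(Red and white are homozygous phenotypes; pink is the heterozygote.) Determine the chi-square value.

With incomplete dominance, a heterozygote × heterozygote cross gives a 1:2:1 phenotypic ratio.
Expected counts for N = 224 under a 1:2:1 ratio (total parts = 4):
  red: 224 × 1/4 = 56
  pink: 224 × 2/4 = 112
  white: 224 × 1/4 = 56
χ² = Σ (O − E)² / E
  red: (58 − 56)² / 56 = 0.0714
  pink: (109 − 112)² / 112 = 0.0804
  white: (57 − 56)² / 56 = 0.0179
χ² = 0.0714 + 0.0804 + 0.0179 = 0.1697 ≈ 0.170

0.170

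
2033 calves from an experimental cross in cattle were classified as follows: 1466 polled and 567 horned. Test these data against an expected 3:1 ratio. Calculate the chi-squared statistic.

9.055

The 3:1 ratio has 4 parts, so with N = 2033 the expected counts are:
  polled: 2033 × 3/4 = 1524.75
  horned: 2033 × 1/4 = 508.25
χ² = Σ (O − E)² / E
  polled: (1466 − 1524.75)² / 1524.75 = 2.2637
  horned: (567 − 508.25)² / 508.25 = 6.7911
χ² = 2.2637 + 6.7911 = 9.0548 ≈ 9.055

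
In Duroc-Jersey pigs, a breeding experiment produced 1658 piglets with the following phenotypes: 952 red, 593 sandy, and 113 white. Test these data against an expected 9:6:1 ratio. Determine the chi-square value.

2.580

Expected counts for N = 1658 under a 9:6:1 ratio (total parts = 16):
  red: 1658 × 9/16 = 932.625
  sandy: 1658 × 6/16 = 621.75
  white: 1658 × 1/16 = 103.625
χ² = Σ (O − E)² / E
  red: (952 − 932.625)² / 932.625 = 0.4025
  sandy: (593 − 621.75)² / 621.75 = 1.3294
  white: (113 − 103.625)² / 103.625 = 0.8482
χ² = 0.4025 + 1.3294 + 0.8482 = 2.5801 ≈ 2.580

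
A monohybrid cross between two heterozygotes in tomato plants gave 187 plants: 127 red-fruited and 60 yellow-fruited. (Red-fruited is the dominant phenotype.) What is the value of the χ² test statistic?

5.007

For a monohybrid cross between heterozygotes with complete dominance, the expected phenotypic ratio is 3:1.
Expected counts for N = 187 under a 3:1 ratio (total parts = 4):
  red-fruited: 187 × 3/4 = 140.25
  yellow-fruited: 187 × 1/4 = 46.75
χ² = Σ (O − E)² / E
  red-fruited: (127 − 140.25)² / 140.25 = 1.2518
  yellow-fruited: (60 − 46.75)² / 46.75 = 3.7553
χ² = 1.2518 + 3.7553 = 5.0071 ≈ 5.007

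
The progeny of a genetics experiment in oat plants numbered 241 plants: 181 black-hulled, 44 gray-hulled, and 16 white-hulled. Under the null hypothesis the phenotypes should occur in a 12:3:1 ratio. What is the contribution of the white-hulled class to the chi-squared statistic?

Total ratio parts = 16. Expected numbers out of 241:
  black-hulled: 241 × 12/16 = 180.75
  gray-hulled: 241 × 3/16 = 45.1875
  white-hulled: 241 × 1/16 = 15.0625
Contribution of white-hulled: (16 − 15.0625)² / 15.0625 = 0.0584

0.058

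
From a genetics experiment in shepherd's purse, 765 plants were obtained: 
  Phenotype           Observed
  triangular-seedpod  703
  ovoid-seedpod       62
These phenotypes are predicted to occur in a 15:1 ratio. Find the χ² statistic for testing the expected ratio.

Under the 15:1 hypothesis (Σ ratio = 16, N = 765):
  triangular-seedpod: 765 × 15/16 = 717.1875
  ovoid-seedpod: 765 × 1/16 = 47.8125
χ² = Σ (O − E)² / E
  triangular-seedpod: (703 − 717.1875)² / 717.1875 = 0.2807
  ovoid-seedpod: (62 − 47.8125)² / 47.8125 = 4.2099
χ² = 0.2807 + 4.2099 = 4.4906 ≈ 4.491

4.491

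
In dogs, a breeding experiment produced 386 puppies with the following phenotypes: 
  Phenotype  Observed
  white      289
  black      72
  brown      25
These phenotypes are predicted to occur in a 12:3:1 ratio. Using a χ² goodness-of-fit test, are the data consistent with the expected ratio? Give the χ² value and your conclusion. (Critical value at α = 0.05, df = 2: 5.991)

0.035; consistent

Expected counts for N = 386 under a 12:3:1 ratio (total parts = 16):
  white: 386 × 12/16 = 289.5
  black: 386 × 3/16 = 72.375
  brown: 386 × 1/16 = 24.125
χ² = Σ (O − E)² / E
  white: (289 − 289.5)² / 289.5 = 0.0009
  black: (72 − 72.375)² / 72.375 = 0.0019
  brown: (25 − 24.125)² / 24.125 = 0.0317
χ² = 0.0009 + 0.0019 + 0.0317 = 0.0345 ≈ 0.035
Degrees of freedom = 3 − 1 = 2; critical value at α = 0.05 is 5.991.
Since 0.035 < 5.991, we fail to reject the null hypothesis — the data are consistent with the 12:3:1 ratio.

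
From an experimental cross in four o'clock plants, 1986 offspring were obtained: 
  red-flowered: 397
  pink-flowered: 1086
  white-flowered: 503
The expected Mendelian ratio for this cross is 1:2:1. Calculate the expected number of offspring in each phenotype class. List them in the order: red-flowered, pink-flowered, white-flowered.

Total ratio parts = 4. Expected numbers out of 1986:
  red-flowered: 1986 × 1/4 = 496.5
  pink-flowered: 1986 × 2/4 = 993
  white-flowered: 1986 × 1/4 = 496.5

496.5, 993, 496.5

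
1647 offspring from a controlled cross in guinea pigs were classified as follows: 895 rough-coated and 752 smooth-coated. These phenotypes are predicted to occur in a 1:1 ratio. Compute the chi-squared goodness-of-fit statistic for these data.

12.416

Total ratio parts = 2. Expected numbers out of 1647:
  rough-coated: 1647 × 1/2 = 823.5
  smooth-coated: 1647 × 1/2 = 823.5
χ² = Σ (O − E)² / E
  rough-coated: (895 − 823.5)² / 823.5 = 6.2080
  smooth-coated: (752 − 823.5)² / 823.5 = 6.2080
χ² = 6.2080 + 6.2080 = 12.416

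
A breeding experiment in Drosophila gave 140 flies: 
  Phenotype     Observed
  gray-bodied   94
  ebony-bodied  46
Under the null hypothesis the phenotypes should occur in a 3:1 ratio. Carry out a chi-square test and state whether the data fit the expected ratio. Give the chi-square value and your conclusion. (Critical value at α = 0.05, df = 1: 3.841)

Expected counts for N = 140 under a 3:1 ratio (total parts = 4):
  gray-bodied: 140 × 3/4 = 105
  ebony-bodied: 140 × 1/4 = 35
χ² = Σ (O − E)² / E
  gray-bodied: (94 − 105)² / 105 = 1.1524
  ebony-bodied: (46 − 35)² / 35 = 3.4571
χ² = 1.1524 + 3.4571 = 4.6095 ≈ 4.610
Degrees of freedom = 2 − 1 = 1; critical value at α = 0.05 is 3.841.
Since 4.610 > 3.841, we reject the null hypothesis — the data do not fit the 3:1 ratio.

4.610; not consistent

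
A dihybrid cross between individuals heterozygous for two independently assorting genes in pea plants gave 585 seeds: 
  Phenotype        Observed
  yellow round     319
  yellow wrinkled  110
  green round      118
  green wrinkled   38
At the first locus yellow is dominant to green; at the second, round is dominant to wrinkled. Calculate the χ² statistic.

A dihybrid F₂ with independent assortment and complete dominance at both loci gives a 9:3:3:1 phenotypic ratio.
Total ratio parts = 16. Expected numbers out of 585:
  yellow round: 585 × 9/16 = 329.0625
  yellow wrinkled: 585 × 3/16 = 109.6875
  green round: 585 × 3/16 = 109.6875
  green wrinkled: 585 × 1/16 = 36.5625
χ² = Σ (O − E)² / E
  yellow round: (319 − 329.0625)² / 329.0625 = 0.3077
  yellow wrinkled: (110 − 109.6875)² / 109.6875 = 0.0009
  green round: (118 − 109.6875)² / 109.6875 = 0.6300
  green wrinkled: (38 − 36.5625)² / 36.5625 = 0.0565
χ² = 0.3077 + 0.0009 + 0.6300 + 0.0565 = 0.9951 ≈ 0.995

0.995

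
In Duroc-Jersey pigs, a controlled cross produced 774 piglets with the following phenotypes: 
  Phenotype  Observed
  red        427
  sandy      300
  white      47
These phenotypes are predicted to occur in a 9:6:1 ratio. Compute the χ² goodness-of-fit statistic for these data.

Total ratio parts = 16. Expected numbers out of 774:
  red: 774 × 9/16 = 435.375
  sandy: 774 × 6/16 = 290.25
  white: 774 × 1/16 = 48.375
χ² = Σ (O − E)² / E
  red: (427 − 435.375)² / 435.375 = 0.1611
  sandy: (300 − 290.25)² / 290.25 = 0.3275
  white: (47 − 48.375)² / 48.375 = 0.0391
χ² = 0.1611 + 0.3275 + 0.0391 = 0.5277 ≈ 0.528

0.528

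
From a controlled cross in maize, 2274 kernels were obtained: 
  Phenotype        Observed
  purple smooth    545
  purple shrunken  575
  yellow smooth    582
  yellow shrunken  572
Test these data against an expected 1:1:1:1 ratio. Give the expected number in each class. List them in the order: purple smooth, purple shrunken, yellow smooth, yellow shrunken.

Expected counts for N = 2274 under a 1:1:1:1 ratio (total parts = 4):
  purple smooth: 2274 × 1/4 = 568.5
  purple shrunken: 2274 × 1/4 = 568.5
  yellow smooth: 2274 × 1/4 = 568.5
  yellow shrunken: 2274 × 1/4 = 568.5

568.5, 568.5, 568.5, 568.5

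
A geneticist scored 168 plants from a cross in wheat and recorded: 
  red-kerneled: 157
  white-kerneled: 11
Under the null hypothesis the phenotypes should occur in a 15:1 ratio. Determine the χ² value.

0.025

Total ratio parts = 16. Expected numbers out of 168:
  red-kerneled: 168 × 15/16 = 157.5
  white-kerneled: 168 × 1/16 = 10.5
χ² = Σ (O − E)² / E
  red-kerneled: (157 − 157.5)² / 157.5 = 0.0016
  white-kerneled: (11 − 10.5)² / 10.5 = 0.0238
χ² = 0.0016 + 0.0238 = 0.0254 ≈ 0.025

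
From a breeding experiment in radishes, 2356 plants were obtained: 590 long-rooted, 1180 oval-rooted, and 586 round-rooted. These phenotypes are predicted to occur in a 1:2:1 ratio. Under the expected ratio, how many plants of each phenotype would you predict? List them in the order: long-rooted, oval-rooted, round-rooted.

Total ratio parts = 4. Expected numbers out of 2356:
  long-rooted: 2356 × 1/4 = 589
  oval-rooted: 2356 × 2/4 = 1178
  round-rooted: 2356 × 1/4 = 589

589, 1178, 589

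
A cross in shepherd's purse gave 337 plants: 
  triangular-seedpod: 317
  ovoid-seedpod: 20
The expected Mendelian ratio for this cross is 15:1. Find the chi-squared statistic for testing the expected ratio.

0.057

The 15:1 ratio has 16 parts, so with N = 337 the expected counts are:
  triangular-seedpod: 337 × 15/16 = 315.9375
  ovoid-seedpod: 337 × 1/16 = 21.0625
χ² = Σ (O − E)² / E
  triangular-seedpod: (317 − 315.9375)² / 315.9375 = 0.0036
  ovoid-seedpod: (20 − 21.0625)² / 21.0625 = 0.0536
χ² = 0.0036 + 0.0536 = 0.0572 ≈ 0.057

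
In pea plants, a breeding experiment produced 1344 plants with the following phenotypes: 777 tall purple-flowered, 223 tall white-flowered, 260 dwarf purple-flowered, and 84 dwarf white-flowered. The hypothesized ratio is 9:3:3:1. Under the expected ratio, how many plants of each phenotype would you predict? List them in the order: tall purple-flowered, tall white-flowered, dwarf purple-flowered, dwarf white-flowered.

Under the 9:3:3:1 hypothesis (Σ ratio = 16, N = 1344):
  tall purple-flowered: 1344 × 9/16 = 756
  tall white-flowered: 1344 × 3/16 = 252
  dwarf purple-flowered: 1344 × 3/16 = 252
  dwarf white-flowered: 1344 × 1/16 = 84

756, 252, 252, 84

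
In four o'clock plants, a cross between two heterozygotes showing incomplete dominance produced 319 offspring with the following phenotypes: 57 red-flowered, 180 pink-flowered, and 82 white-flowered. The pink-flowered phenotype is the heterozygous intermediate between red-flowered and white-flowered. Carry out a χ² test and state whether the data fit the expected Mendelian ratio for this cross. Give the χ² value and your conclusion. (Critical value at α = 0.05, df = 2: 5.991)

With incomplete dominance, a heterozygote × heterozygote cross gives a 1:2:1 phenotypic ratio.
Expected counts for N = 319 under a 1:2:1 ratio (total parts = 4):
  red-flowered: 319 × 1/4 = 79.75
  pink-flowered: 319 × 2/4 = 159.5
  white-flowered: 319 × 1/4 = 79.75
χ² = Σ (O − E)² / E
  red-flowered: (57 − 79.75)² / 79.75 = 6.4898
  pink-flowered: (180 − 159.5)² / 159.5 = 2.6348
  white-flowered: (82 − 79.75)² / 79.75 = 0.0635
χ² = 6.4898 + 2.6348 + 0.0635 = 9.1881 ≈ 9.188
Degrees of freedom = 3 − 1 = 2; critical value at α = 0.05 is 5.991.
Since 9.188 > 5.991, we reject the null hypothesis — the data do not fit the 1:2:1 ratio.

9.188; not consistent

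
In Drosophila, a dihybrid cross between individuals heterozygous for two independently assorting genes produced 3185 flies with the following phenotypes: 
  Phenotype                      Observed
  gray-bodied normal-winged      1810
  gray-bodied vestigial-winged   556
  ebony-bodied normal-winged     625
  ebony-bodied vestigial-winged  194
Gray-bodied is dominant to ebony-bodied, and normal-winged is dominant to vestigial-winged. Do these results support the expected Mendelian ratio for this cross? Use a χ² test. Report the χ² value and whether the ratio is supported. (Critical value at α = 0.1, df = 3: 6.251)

4.454; consistent

A dihybrid F₂ with independent assortment and complete dominance at both loci gives a 9:3:3:1 phenotypic ratio.
Expected counts for N = 3185 under a 9:3:3:1 ratio (total parts = 16):
  gray-bodied normal-winged: 3185 × 9/16 = 1791.5625
  gray-bodied vestigial-winged: 3185 × 3/16 = 597.1875
  ebony-bodied normal-winged: 3185 × 3/16 = 597.1875
  ebony-bodied vestigial-winged: 3185 × 1/16 = 199.0625
χ² = Σ (O − E)² / E
  gray-bodied normal-winged: (1810 − 1791.5625)² / 1791.5625 = 0.1897
  gray-bodied vestigial-winged: (556 − 597.1875)² / 597.1875 = 2.8407
  ebony-bodied normal-winged: (625 − 597.1875)² / 597.1875 = 1.2953
  ebony-bodied vestigial-winged: (194 − 199.0625)² / 199.0625 = 0.1287
χ² = 0.1897 + 2.8407 + 1.2953 + 0.1287 = 4.4544 ≈ 4.454
Degrees of freedom = 4 − 1 = 3; critical value at α = 0.1 is 6.251.
Since 4.454 < 6.251, we fail to reject the null hypothesis — the data are consistent with the 9:3:3:1 ratio.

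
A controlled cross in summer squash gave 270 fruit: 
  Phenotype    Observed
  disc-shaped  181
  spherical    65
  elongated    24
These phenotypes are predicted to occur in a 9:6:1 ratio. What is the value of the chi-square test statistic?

Total ratio parts = 16. Expected numbers out of 270:
  disc-shaped: 270 × 9/16 = 151.875
  spherical: 270 × 6/16 = 101.25
  elongated: 270 × 1/16 = 16.875
χ² = Σ (O − E)² / E
  disc-shaped: (181 − 151.875)² / 151.875 = 5.5853
  spherical: (65 − 101.25)² / 101.25 = 12.9784
  elongated: (24 − 16.875)² / 16.875 = 3.0083
χ² = 5.5853 + 12.9784 + 3.0083 = 21.572

21.572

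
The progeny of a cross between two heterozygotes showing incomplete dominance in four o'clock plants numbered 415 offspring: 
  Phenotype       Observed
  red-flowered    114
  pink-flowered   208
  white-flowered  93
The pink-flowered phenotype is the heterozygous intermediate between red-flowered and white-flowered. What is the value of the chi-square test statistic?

With incomplete dominance, a heterozygote × heterozygote cross gives a 1:2:1 phenotypic ratio.
Expected counts for N = 415 under a 1:2:1 ratio (total parts = 4):
  red-flowered: 415 × 1/4 = 103.75
  pink-flowered: 415 × 2/4 = 207.5
  white-flowered: 415 × 1/4 = 103.75
χ² = Σ (O − E)² / E
  red-flowered: (114 − 103.75)² / 103.75 = 1.0127
  pink-flowered: (208 − 207.5)² / 207.5 = 0.0012
  white-flowered: (93 − 103.75)² / 103.75 = 1.1139
χ² = 1.0127 + 0.0012 + 1.1139 = 2.1278 ≈ 2.128

2.128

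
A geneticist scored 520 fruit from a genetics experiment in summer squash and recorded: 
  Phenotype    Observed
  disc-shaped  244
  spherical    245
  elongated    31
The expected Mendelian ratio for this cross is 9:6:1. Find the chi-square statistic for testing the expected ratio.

20.932

Under the 9:6:1 hypothesis (Σ ratio = 16, N = 520):
  disc-shaped: 520 × 9/16 = 292.5
  spherical: 520 × 6/16 = 195
  elongated: 520 × 1/16 = 32.5
χ² = Σ (O − E)² / E
  disc-shaped: (244 − 292.5)² / 292.5 = 8.0419
  spherical: (245 − 195)² / 195 = 12.8205
  elongated: (31 − 32.5)² / 32.5 = 0.0692
χ² = 8.0419 + 12.8205 + 0.0692 = 20.9316 ≈ 20.932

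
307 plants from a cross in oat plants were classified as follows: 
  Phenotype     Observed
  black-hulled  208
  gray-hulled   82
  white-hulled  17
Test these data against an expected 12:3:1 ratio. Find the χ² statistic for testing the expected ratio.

12.774

Total ratio parts = 16. Expected numbers out of 307:
  black-hulled: 307 × 12/16 = 230.25
  gray-hulled: 307 × 3/16 = 57.5625
  white-hulled: 307 × 1/16 = 19.1875
χ² = Σ (O − E)² / E
  black-hulled: (208 − 230.25)² / 230.25 = 2.1501
  gray-hulled: (82 − 57.5625)² / 57.5625 = 10.3747
  white-hulled: (17 − 19.1875)² / 19.1875 = 0.2494
χ² = 2.1501 + 10.3747 + 0.2494 = 12.7742 ≈ 12.774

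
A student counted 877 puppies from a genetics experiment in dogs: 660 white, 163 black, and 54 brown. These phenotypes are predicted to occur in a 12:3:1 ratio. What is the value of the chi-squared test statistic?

0.032

Expected counts for N = 877 under a 12:3:1 ratio (total parts = 16):
  white: 877 × 12/16 = 657.75
  black: 877 × 3/16 = 164.4375
  brown: 877 × 1/16 = 54.8125
χ² = Σ (O − E)² / E
  white: (660 − 657.75)² / 657.75 = 0.0077
  black: (163 − 164.4375)² / 164.4375 = 0.0126
  brown: (54 − 54.8125)² / 54.8125 = 0.0120
χ² = 0.0077 + 0.0126 + 0.0120 = 0.0323 ≈ 0.032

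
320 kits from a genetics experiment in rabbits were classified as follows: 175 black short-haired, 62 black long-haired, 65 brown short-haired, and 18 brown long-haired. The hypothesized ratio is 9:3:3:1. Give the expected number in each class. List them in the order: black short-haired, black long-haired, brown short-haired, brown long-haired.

180, 60, 60, 20

The 9:3:3:1 ratio has 16 parts, so with N = 320 the expected counts are:
  black short-haired: 320 × 9/16 = 180
  black long-haired: 320 × 3/16 = 60
  brown short-haired: 320 × 3/16 = 60
  brown long-haired: 320 × 1/16 = 20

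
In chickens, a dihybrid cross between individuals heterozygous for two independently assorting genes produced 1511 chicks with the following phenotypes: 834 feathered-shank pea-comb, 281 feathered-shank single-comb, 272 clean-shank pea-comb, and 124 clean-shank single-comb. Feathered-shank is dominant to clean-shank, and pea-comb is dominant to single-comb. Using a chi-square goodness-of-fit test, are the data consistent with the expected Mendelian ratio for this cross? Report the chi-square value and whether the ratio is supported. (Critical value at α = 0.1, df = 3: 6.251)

10.024; not consistent

A dihybrid F₂ with independent assortment and complete dominance at both loci gives a 9:3:3:1 phenotypic ratio.
Total ratio parts = 16. Expected numbers out of 1511:
  feathered-shank pea-comb: 1511 × 9/16 = 849.9375
  feathered-shank single-comb: 1511 × 3/16 = 283.3125
  clean-shank pea-comb: 1511 × 3/16 = 283.3125
  clean-shank single-comb: 1511 × 1/16 = 94.4375
χ² = Σ (O − E)² / E
  feathered-shank pea-comb: (834 − 849.9375)² / 849.9375 = 0.2989
  feathered-shank single-comb: (281 − 283.3125)² / 283.3125 = 0.0189
  clean-shank pea-comb: (272 − 283.3125)² / 283.3125 = 0.4517
  clean-shank single-comb: (124 − 94.4375)² / 94.4375 = 9.2542
χ² = 0.2989 + 0.0189 + 0.4517 + 9.2542 = 10.0237 ≈ 10.024
Degrees of freedom = 4 − 1 = 3; critical value at α = 0.1 is 6.251.
Since 10.024 > 6.251, we reject the null hypothesis — the data do not fit the 9:3:3:1 ratio.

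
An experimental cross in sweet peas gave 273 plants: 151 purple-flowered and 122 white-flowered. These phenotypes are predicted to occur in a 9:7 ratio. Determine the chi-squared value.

Under the 9:7 hypothesis (Σ ratio = 16, N = 273):
  purple-flowered: 273 × 9/16 = 153.5625
  white-flowered: 273 × 7/16 = 119.4375
χ² = Σ (O − E)² / E
  purple-flowered: (151 − 153.5625)² / 153.5625 = 0.0428
  white-flowered: (122 − 119.4375)² / 119.4375 = 0.0550
χ² = 0.0428 + 0.0550 = 0.0978 ≈ 0.098

0.098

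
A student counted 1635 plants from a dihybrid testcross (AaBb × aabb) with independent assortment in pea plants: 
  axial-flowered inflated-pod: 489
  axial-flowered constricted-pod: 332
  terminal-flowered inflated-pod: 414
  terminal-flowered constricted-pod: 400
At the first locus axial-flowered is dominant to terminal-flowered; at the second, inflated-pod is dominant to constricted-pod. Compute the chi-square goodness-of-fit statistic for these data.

30.421

A dihybrid testcross with independent assortment gives a 1:1:1:1 ratio.
The 1:1:1:1 ratio has 4 parts, so with N = 1635 the expected counts are:
  axial-flowered inflated-pod: 1635 × 1/4 = 408.75
  axial-flowered constricted-pod: 1635 × 1/4 = 408.75
  terminal-flowered inflated-pod: 1635 × 1/4 = 408.75
  terminal-flowered constricted-pod: 1635 × 1/4 = 408.75
χ² = Σ (O − E)² / E
  axial-flowered inflated-pod: (489 − 408.75)² / 408.75 = 15.7555
  axial-flowered constricted-pod: (332 − 408.75)² / 408.75 = 14.4112
  terminal-flowered inflated-pod: (414 − 408.75)² / 408.75 = 0.0674
  terminal-flowered constricted-pod: (400 − 408.75)² / 408.75 = 0.1873
χ² = 15.7555 + 14.4112 + 0.0674 + 0.1873 = 30.4214 ≈ 30.421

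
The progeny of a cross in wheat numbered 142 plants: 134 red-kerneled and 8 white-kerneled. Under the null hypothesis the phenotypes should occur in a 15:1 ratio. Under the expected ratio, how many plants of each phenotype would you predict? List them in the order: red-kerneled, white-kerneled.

Total ratio parts = 16. Expected numbers out of 142:
  red-kerneled: 142 × 15/16 = 133.125
  white-kerneled: 142 × 1/16 = 8.875

133.125, 8.875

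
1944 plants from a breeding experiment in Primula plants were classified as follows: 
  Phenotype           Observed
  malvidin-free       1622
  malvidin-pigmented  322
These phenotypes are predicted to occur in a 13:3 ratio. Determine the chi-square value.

Expected counts for N = 1944 under a 13:3 ratio (total parts = 16):
  malvidin-free: 1944 × 13/16 = 1579.5
  malvidin-pigmented: 1944 × 3/16 = 364.5
χ² = Σ (O − E)² / E
  malvidin-free: (1622 − 1579.5)² / 1579.5 = 1.1436
  malvidin-pigmented: (322 − 364.5)² / 364.5 = 4.9554
χ² = 1.1436 + 4.9554 = 6.099

6.099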